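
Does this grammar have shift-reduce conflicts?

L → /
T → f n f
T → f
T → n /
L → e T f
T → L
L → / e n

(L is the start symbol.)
Yes — I1: [L → / .] vs [L → / . e n]; I6: [T → f .] vs [T → f . n f]

A shift-reduce conflict occurs when an LR(0) state has both:
  - a complete (reduce) item [A → α .] (dot at the end), and
  - a shift item [B → β . c γ] (dot before a terminal).

Augment with L' → L and build the canonical LR(0) collection (I0 = CLOSURE({[L' → . L]}), then GOTO on every symbol after a dot until no new states appear). It has 14 states:
  I0: { [L → . / e n], [L → . /], [L → . e T f], [L' → . L] }  — shift
  I1: { [L → / . e n], [L → / .] }  — shift, reduce
  I2: { [L' → L .] }  — accept
  I3: { [L → . / e n], [L → . /], [L → . e T f], [L → e . T f], [T → . L], [T → . f n f], [T → . f], [T → . n /] }  — shift
  I4: { [T → L .] }  — reduce
  I5: { [L → e T . f] }  — shift
  I6: { [T → f . n f], [T → f .] }  — shift, reduce
  I7: { [T → n . /] }  — shift
  I8: { [T → n / .] }  — reduce
  I9: { [T → f n . f] }  — shift
  I10: { [T → f n f .] }  — reduce
  I11: { [L → e T f .] }  — reduce
  I12: { [L → / e . n] }  — shift
  I13: { [L → / e n .] }  — reduce

I1 contains reduce item [L → / .] and shift item [L → / . e n] — shift-reduce conflict.
I6 contains reduce item [T → f .] and shift item [T → f . n f] — shift-reduce conflict.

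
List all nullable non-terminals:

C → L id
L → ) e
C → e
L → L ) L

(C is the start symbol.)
None

A non-terminal is nullable if it can derive ε (the empty string): either it has an ε-production, or it has a production whose right-hand side consists entirely of nullable non-terminals.

There are no ε-productions, so no non-terminal can derive ε.
No non-terminals are nullable.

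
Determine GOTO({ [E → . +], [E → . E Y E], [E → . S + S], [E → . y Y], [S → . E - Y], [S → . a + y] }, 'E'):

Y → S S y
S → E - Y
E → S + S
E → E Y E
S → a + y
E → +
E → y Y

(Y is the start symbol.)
GOTO(I, 'E') = CLOSURE({ [A → αX.β] : [A → α.Xβ] ∈ I, X = 'E' })

Items with dot before 'E', with the dot advanced:
  [E → . E Y E] → [E → E . Y E]
  [S → . E - Y] → [S → E . - Y]
Closure of the advanced items:
  [E → E . Y E] has the dot before Y: add [Y → . S S y]
  [Y → . S S y] has the dot before S: add [S → . E - Y], [S → . a + y]
  [S → . E - Y] has the dot before E: add [E → . S + S], [E → . E Y E], [E → . +], [E → . y Y]

GOTO = { [E → . +], [E → . E Y E], [E → . S + S], [E → . y Y], [E → E . Y E], [S → . E - Y], [S → . a + y], [S → E . - Y], [Y → . S S y] }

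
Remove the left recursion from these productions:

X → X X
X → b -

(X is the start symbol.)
X is directly left-recursive. The standard transformation for
  A → A α₁ | ... | A α_m | β₁ | ... | β_n
is
  A  → β₁ A' | ... | β_n A'
  A' → α₁ A' | ... | α_m A' | ε

X → b - becomes X → b - X'
X → X X becomes X' → X X'
Add X' → ε

Resulting grammar:
X → b - X'
X' → X X'
X' → ε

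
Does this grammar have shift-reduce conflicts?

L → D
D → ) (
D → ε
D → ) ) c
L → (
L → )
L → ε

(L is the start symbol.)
Yes — I0: [D → .] vs [D → . ) (]; I2: [L → ) .] vs [D → ) . (]

Augment with L' → L and build the canonical LR(0) collection (I0 = CLOSURE({[L' → . L]}), then GOTO on every symbol after a dot until no new states appear). It has 8 states:
  I0: { [D → . ) (], [D → . ) ) c], [D → .], [L → . (], [L → . )], [L → . D], [L → .], [L' → . L] }  — shift, 2 reduces
  I1: { [L → ( .] }  — reduce
  I2: { [D → ) . (], [D → ) . ) c], [L → ) .] }  — shift, reduce
  I3: { [L → D .] }  — reduce
  I4: { [L' → L .] }  — accept
  I5: { [D → ) ( .] }  — reduce
  I6: { [D → ) ) . c] }  — shift
  I7: { [D → ) ) c .] }  — reduce

I0 contains reduce items [D → .], [L → .] and shift items [D → . ) (], [D → . ) ) c], [L → . (], [L → . )] — shift-reduce conflict.
I2 contains reduce item [L → ) .] and shift items [D → ) . (], [D → ) . ) c] — shift-reduce conflict.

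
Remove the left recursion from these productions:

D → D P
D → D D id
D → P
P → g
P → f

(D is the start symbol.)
D is directly left-recursive. The standard transformation for
  A → A α₁ | ... | A α_m | β₁ | ... | β_n
is
  A  → β₁ A' | ... | β_n A'
  A' → α₁ A' | ... | α_m A' | ε

D → P becomes D → P D'
D → D P becomes D' → P D'
D → D D id becomes D' → D id D'
Add D' → ε

Productions for other non-terminals are unchanged:
  P → g
  P → f

Resulting grammar:
D → P D'
D' → P D'
D' → D id D'
D' → ε
P → g
P → f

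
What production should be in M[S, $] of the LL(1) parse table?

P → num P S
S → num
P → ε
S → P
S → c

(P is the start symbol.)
S → P

To find M[S, $], we find productions for S where $ is in the predict set (PREDICT(N → α) = (FIRST(α) \ {ε}) ∪ (FOLLOW(N) if α ⇒* ε)).

Relevant sets:
  FIRST(P) = { 'num', ε }
  FOLLOW(S) = { $, 'c', 'num' }

S → num: PREDICT = { 'num' }
S → P: PREDICT = { $, 'c', 'num' }
  $ is in predict set, so this production goes in M[S, $]
S → c: PREDICT = { 'c' }

M[S, $] = S → P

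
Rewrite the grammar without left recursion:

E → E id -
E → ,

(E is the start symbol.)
E → , E'
E' → id - E'
E' → ε

E is directly left-recursive. The standard transformation for
  A → A α₁ | ... | A α_m | β₁ | ... | β_n
is
  A  → β₁ A' | ... | β_n A'
  A' → α₁ A' | ... | α_m A' | ε

E → , becomes E → , E'
E → E id - becomes E' → id - E'
Add E' → ε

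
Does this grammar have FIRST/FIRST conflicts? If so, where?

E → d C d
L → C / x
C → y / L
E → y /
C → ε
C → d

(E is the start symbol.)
No FIRST/FIRST conflicts.

Productions for E:
  E → d C d: FIRST = { 'd' }
  E → y /: FIRST = { 'y' }
Productions for C:
  C → y / L: FIRST = { 'y' }
  C → ε: FIRST = { ε }
  C → d: FIRST = { 'd' }
L has only one production, so no FIRST/FIRST conflict is possible there.

All alternatives of each non-terminal have pairwise disjoint FIRST sets.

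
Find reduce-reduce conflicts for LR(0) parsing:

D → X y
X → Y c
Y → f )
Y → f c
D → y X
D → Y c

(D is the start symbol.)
Yes — I11: [D → Y c .] vs [X → Y c .]

Augment with D' → D and build the canonical LR(0) collection (I0 = CLOSURE({[D' → . D]}), then GOTO on every symbol after a dot until no new states appear). It has 13 states:
  I0: { [D → . X y], [D → . Y c], [D → . y X], [D' → . D], [X → . Y c], [Y → . f )], [Y → . f c] }  — shift
  I1: { [D' → D .] }  — accept
  I2: { [D → X . y] }  — shift
  I3: { [D → Y . c], [X → Y . c] }  — shift
  I4: { [Y → f . )], [Y → f . c] }  — shift
  I5: { [D → y . X], [X → . Y c], [Y → . f )], [Y → . f c] }  — shift
  I6: { [D → y X .] }  — reduce
  I7: { [X → Y . c] }  — shift
  I8: { [X → Y c .] }  — reduce
  I9: { [Y → f ) .] }  — reduce
  I10: { [Y → f c .] }  — reduce
  I11: { [D → Y c .], [X → Y c .] }  — 2 reduces
  I12: { [D → X y .] }  — reduce

I11 contains complete items [D → Y c .], [X → Y c .] — reduce-reduce conflict.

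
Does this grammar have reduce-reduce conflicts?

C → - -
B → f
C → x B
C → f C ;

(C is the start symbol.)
Augment with C' → C and build the canonical LR(0) collection (I0 = CLOSURE({[C' → . C]}), then GOTO on every symbol after a dot until no new states appear). It has 10 states:
  I0: { [C → . - -], [C → . f C ;], [C → . x B], [C' → . C] }  — shift
  I1: { [C → - . -] }  — shift
  I2: { [C' → C .] }  — accept
  I3: { [C → . - -], [C → . f C ;], [C → . x B], [C → f . C ;] }  — shift
  I4: { [B → . f], [C → x . B] }  — shift
  I5: { [C → x B .] }  — reduce
  I6: { [B → f .] }  — reduce
  I7: { [C → f C . ;] }  — shift
  I8: { [C → f C ; .] }  — reduce
  I9: { [C → - - .] }  — reduce

No state contains more than one complete item.

Answer: No reduce-reduce conflicts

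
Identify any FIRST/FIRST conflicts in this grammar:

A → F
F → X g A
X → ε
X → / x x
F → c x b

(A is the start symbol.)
No FIRST/FIRST conflicts.

FIRST sets of the non-terminals at (or reachable through a nullable prefix from) the front of some alternative:
  FIRST(X) = { '/', ε }

Productions for F:
  F → X g A: FIRST = { '/', 'g' }
  F → c x b: FIRST = { 'c' }
Productions for X:
  X → ε: FIRST = { ε }
  X → / x x: FIRST = { '/' }
A has only one production, so no FIRST/FIRST conflict is possible there.

All alternatives of each non-terminal have pairwise disjoint FIRST sets.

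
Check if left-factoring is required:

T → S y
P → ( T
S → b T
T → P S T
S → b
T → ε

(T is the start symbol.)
Yes, S has productions with common prefix 'b'

Left-factoring is needed when two productions for the same non-terminal
share a common prefix on the right-hand side.

Productions for T:
  T → S y
  T → P S T
  T → ε
Productions for S:
  S → b T
  S → b

Found common prefix 'b' in productions for S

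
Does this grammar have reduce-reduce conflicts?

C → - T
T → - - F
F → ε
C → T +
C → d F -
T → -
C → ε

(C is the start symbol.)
A reduce-reduce conflict occurs when an LR(0) state has two complete items [A → α .] and [B → β .] — both call for a reduction, and with no lookahead the parser cannot choose between them.

Augment with C' → C and build the canonical LR(0) collection (I0 = CLOSURE({[C' → . C]}), then GOTO on every symbol after a dot until no new states appear). It has 12 states:
  I0: { [C → . - T], [C → . T +], [C → . d F -], [C → .], [C' → . C], [T → . - - F], [T → . -] }  — shift, reduce
  I1: { [C → - . T], [T → - . - F], [T → - .], [T → . - - F], [T → . -] }  — shift, reduce
  I2: { [C' → C .] }  — accept
  I3: { [C → T . +] }  — shift
  I4: { [C → d . F -], [F → .] }  — reduce
  I5: { [C → d F . -] }  — shift
  I6: { [C → d F - .] }  — reduce
  I7: { [C → T + .] }  — reduce
  I8: { [F → .], [T → - - . F], [T → - . - F], [T → - .] }  — shift, 2 reduces
  I9: { [C → - T .] }  — reduce
  I10: { [F → .], [T → - - . F] }  — reduce
  I11: { [T → - - F .] }  — reduce

I8 contains complete items [F → .], [T → - .] — reduce-reduce conflict.

Answer: Yes — I8: [F → .] vs [T → - .]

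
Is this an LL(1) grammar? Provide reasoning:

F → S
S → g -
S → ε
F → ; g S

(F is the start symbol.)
Yes, the grammar is LL(1).

A grammar is LL(1) if for each non-terminal N with multiple productions, the predict sets of those productions are pairwise disjoint, where PREDICT(N → α) = (FIRST(α) \ {ε}) ∪ (FOLLOW(N) if α ⇒* ε).

Relevant sets:
  FIRST(S) = { 'g', ε }
  FOLLOW(F) = { $ }
  FOLLOW(S) = { $ }

For F:
  PREDICT(F → S) = { $, 'g' }
  PREDICT(F → ';' g S) = { ';' }
For S:
  PREDICT(S → g '-') = { 'g' }
  PREDICT(S → ε) = { $ }

All predict sets are disjoint. The grammar IS LL(1).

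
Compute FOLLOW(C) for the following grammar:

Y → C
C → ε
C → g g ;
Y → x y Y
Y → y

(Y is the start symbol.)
{ $ }

To compute FOLLOW(C), find every occurrence of C on a right-hand side N → α C β: add FIRST(β) \ {ε}, and if β is empty or nullable also add FOLLOW(N). Iterate to a fixed point.

In Y → C: C is at the end, add FOLLOW(Y)

The FOLLOW sets referred to above (computed the same way, to a fixed point):
  FOLLOW(Y) = { $ }

Taking the union: FOLLOW(C) = { $ }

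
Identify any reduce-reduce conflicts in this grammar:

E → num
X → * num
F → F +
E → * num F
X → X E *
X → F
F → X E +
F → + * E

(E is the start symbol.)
Augment with E' → E and build the canonical LR(0) collection (I0 = CLOSURE({[E' → . E]}), then GOTO on every symbol after a dot until no new states appear). It has 16 states:
  I0: { [E → . * num F], [E → . num], [E' → . E] }  — shift
  I1: { [E → * . num F] }  — shift
  I2: { [E' → E .] }  — accept
  I3: { [E → num .] }  — reduce
  I4: { [E → * num . F], [F → . + * E], [F → . F +], [F → . X E +], [X → . * num], [X → . F], [X → . X E *] }  — shift
  I5: { [X → * . num] }  — shift
  I6: { [F → + . * E] }  — shift
  I7: { [E → * num F .], [F → F . +], [X → F .] }  — shift, 2 reduces
  I8: { [E → . * num F], [E → . num], [F → X . E +], [X → X . E *] }  — shift
  I9: { [F → X E . +], [X → X E . *] }  — shift
  I10: { [X → X E * .] }  — reduce
  I11: { [F → X E + .] }  — reduce
  I12: { [F → F + .] }  — reduce
  I13: { [E → . * num F], [E → . num], [F → + * . E] }  — shift
  I14: { [F → + * E .] }  — reduce
  I15: { [X → * num .] }  — reduce

I7 contains complete items [E → * num F .], [X → F .] — reduce-reduce conflict.

Answer: Yes — I7: [E → * num F .] vs [X → F .]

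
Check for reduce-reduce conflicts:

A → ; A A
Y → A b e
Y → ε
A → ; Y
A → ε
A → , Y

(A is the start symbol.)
Yes — I1: [A → .] vs [Y → .]; I2: [A → .] vs [Y → .]

Augment with A' → A and build the canonical LR(0) collection (I0 = CLOSURE({[A' → . A]}), then GOTO on every symbol after a dot until no new states appear). It has 11 states:
  I0: { [A → . , Y], [A → . ; A A], [A → . ; Y], [A → .], [A' → . A] }  — shift, reduce
  I1: { [A → , . Y], [A → . , Y], [A → . ; A A], [A → . ; Y], [A → .], [Y → . A b e], [Y → .] }  — shift, 2 reduces
  I2: { [A → . , Y], [A → . ; A A], [A → . ; Y], [A → .], [A → ; . A A], [A → ; . Y], [Y → . A b e], [Y → .] }  — shift, 2 reduces
  I3: { [A' → A .] }  — accept
  I4: { [A → . , Y], [A → . ; A A], [A → . ; Y], [A → .], [A → ; A . A], [Y → A . b e] }  — shift, reduce
  I5: { [A → ; Y .] }  — reduce
  I6: { [A → ; A A .] }  — reduce
  I7: { [Y → A b . e] }  — shift
  I8: { [Y → A b e .] }  — reduce
  I9: { [Y → A . b e] }  — shift
  I10: { [A → , Y .] }  — reduce

I1 contains complete items [A → .], [Y → .] — reduce-reduce conflict.
I2 contains complete items [A → .], [Y → .] — reduce-reduce conflict.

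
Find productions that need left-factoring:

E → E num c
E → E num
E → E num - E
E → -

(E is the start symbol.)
Left-factoring is needed when two productions for the same non-terminal
share a common prefix on the right-hand side.

Productions for E:
  E → E num c
  E → E num
  E → E num - E
  E → -

Found common prefix 'E num' in productions for E

Answer: Yes, E has productions with common prefix 'E num'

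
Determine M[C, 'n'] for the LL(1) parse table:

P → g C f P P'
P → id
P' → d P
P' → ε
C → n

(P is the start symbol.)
C → n

To find M[C, 'n'], we find productions for C where 'n' is in the predict set (PREDICT(N → α) = (FIRST(α) \ {ε}) ∪ (FOLLOW(N) if α ⇒* ε)).

C → n: PREDICT = { 'n' }
  'n' is in predict set, so this production goes in M[C, 'n']

M[C, 'n'] = C → n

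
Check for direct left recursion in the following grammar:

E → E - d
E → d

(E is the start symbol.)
E → E - d: LEFT RECURSIVE (starts with E)
E → d: starts with d

The grammar has direct left recursion on: E.

Answer: Yes, E is left-recursive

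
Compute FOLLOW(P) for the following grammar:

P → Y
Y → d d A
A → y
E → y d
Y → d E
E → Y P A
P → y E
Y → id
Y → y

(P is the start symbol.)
{ $, 'y' }

To compute FOLLOW(P), find every occurrence of P on a right-hand side N → α P β: add FIRST(β) \ {ε}, and if β is empty or nullable also add FOLLOW(N). Iterate to a fixed point.

P is the start symbol, so $ ∈ FOLLOW(P).
In E → Y P A: P is followed by A, add FIRST(A) \ {ε} = { 'y' }

Taking the union: FOLLOW(P) = { $, 'y' }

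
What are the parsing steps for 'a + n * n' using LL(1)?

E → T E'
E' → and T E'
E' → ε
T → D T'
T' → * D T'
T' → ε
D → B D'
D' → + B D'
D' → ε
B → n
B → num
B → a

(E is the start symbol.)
Stack is shown with the top on the left.

Stack           Input        Action
-----------------------------------
E $             a + n * n $  output E → T E'
T E' $          a + n * n $  output T → D T'
D T' E' $       a + n * n $  output D → B D'
B D' T' E' $    a + n * n $  output B → a
a D' T' E' $    a + n * n $  match 'a'
D' T' E' $      + n * n $    output D' → + B D'
+ B D' T' E' $  + n * n $    match '+'
B D' T' E' $    n * n $      output B → n
n D' T' E' $    n * n $      match 'n'
D' T' E' $      * n $        output D' → ε
T' E' $         * n $        output T' → * D T'
* D T' E' $     * n $        match '*'
D T' E' $       n $          output D → B D'
B D' T' E' $    n $          output B → n
n D' T' E' $    n $          match 'n'
D' T' E' $      $            output D' → ε
T' E' $         $            output T' → ε
E' $            $            output E' → ε
$               $            accept

The string is accepted.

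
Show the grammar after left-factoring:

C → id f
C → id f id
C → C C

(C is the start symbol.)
Left-factoring transforms A → αβ₁ | αβ₂ into A → αA' and A' → β₁ | β₂
(α is the longest common prefix among the alternatives). Repeat until
no nonterminal has two alternatives with a common prefix.

Round 1: C has alternatives sharing prefix 'id f'. Introduce C': C → id f C'
  Add: C' → ε
  Add: C' → id

No remaining common prefixes — done.

Resulting grammar:
C → id f C'
C' → ε
C' → id
C → C C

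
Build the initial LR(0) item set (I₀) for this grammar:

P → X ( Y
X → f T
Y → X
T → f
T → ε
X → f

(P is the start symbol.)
{ [P → . X ( Y], [P' → . P], [X → . f T], [X → . f] }

First, augment the grammar with P' → P
I₀ = CLOSURE({ [P' → . P] }):
  [P' → . P] has the dot before P: add [P → . X ( Y]
  [P → . X ( Y] has the dot before X: add [X → . f T], [X → . f]
No further items can be added.

I₀ = { [P → . X ( Y], [P' → . P], [X → . f T], [X → . f] }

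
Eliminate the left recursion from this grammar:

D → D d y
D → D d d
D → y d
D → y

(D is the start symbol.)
D is directly left-recursive. The standard transformation for
  A → A α₁ | ... | A α_m | β₁ | ... | β_n
is
  A  → β₁ A' | ... | β_n A'
  A' → α₁ A' | ... | α_m A' | ε

D → y d becomes D → y d D'
D → y becomes D → y D'
D → D d y becomes D' → d y D'
D → D d d becomes D' → d d D'
Add D' → ε

Resulting grammar:
D → y d D'
D → y D'
D' → d y D'
D' → d d D'
D' → ε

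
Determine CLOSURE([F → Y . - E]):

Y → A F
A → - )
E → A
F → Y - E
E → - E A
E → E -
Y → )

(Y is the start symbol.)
{ [F → Y . - E] }

To compute CLOSURE, for each item [A → α.Bβ] where B is a non-terminal, add [B → .γ] for all productions B → γ; repeat for the newly added items until nothing changes.

Start with: [F → Y . - E]
The dot precedes the terminal '-', so nothing is added.

CLOSURE = { [F → Y . - E] }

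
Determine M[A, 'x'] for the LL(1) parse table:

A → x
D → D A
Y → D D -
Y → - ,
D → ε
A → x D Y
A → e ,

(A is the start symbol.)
A → x, A → x D Y

To find M[A, 'x'], we find productions for A where 'x' is in the predict set (PREDICT(N → α) = (FIRST(α) \ {ε}) ∪ (FOLLOW(N) if α ⇒* ε)).

A → x: PREDICT = { 'x' }
  'x' is in predict set, so this production goes in M[A, 'x']
A → x D Y: PREDICT = { 'x' }
  'x' is in predict set, so this production goes in M[A, 'x']
A → e ,: PREDICT = { 'e' }

M[A, 'x'] = A → x, A → x D Y  (a multiply-defined cell — the grammar is not LL(1))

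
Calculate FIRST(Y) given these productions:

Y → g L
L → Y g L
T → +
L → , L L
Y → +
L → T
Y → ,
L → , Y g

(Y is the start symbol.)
{ '+', ',', 'g' }

To compute FIRST(Y), examine every production with Y on the left-hand side, reading each right-hand side left to right until a non-nullable symbol is reached.

From Y → g L:
  - g is a terminal: add 'g' and stop
From Y → +:
  - '+' is a terminal: add '+' and stop
From Y → ,:
  - ',' is a terminal: add ',' and stop

Collecting: FIRST(Y) = { '+', ',', 'g' }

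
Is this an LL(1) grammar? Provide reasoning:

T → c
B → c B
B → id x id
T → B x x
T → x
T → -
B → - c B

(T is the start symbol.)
A grammar is LL(1) if for each non-terminal N with multiple productions, the predict sets of those productions are pairwise disjoint, where PREDICT(N → α) = (FIRST(α) \ {ε}) ∪ (FOLLOW(N) if α ⇒* ε).

Relevant sets:
  FIRST(B) = { '-', 'c', 'id' }

For T:
  PREDICT(T → c) = { 'c' }
  PREDICT(T → B x x) = { '-', 'c', 'id' }
  PREDICT(T → x) = { 'x' }
  PREDICT(T → '-') = { '-' }
For B:
  PREDICT(B → c B) = { 'c' }
  PREDICT(B → id x id) = { 'id' }
  PREDICT(B → '-' c B) = { '-' }

Conflict found: Predict set conflict for T: { 'c' }
The grammar is NOT LL(1).

Answer: No. Predict set conflict for T: { 'c' }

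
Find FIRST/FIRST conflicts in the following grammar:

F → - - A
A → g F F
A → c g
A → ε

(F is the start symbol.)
Productions for A:
  A → g F F: FIRST = { 'g' }
  A → c g: FIRST = { 'c' }
  A → ε: FIRST = { ε }
F has only one production, so no FIRST/FIRST conflict is possible there.

All alternatives of each non-terminal have pairwise disjoint FIRST sets.

Answer: No FIRST/FIRST conflicts.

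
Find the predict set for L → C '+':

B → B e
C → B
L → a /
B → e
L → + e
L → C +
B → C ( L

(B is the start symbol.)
{ 'e' }

PREDICT(L → C '+') = (FIRST(RHS) \ {ε}) ∪ (FOLLOW(L) if ε ∈ FIRST(RHS), i.e. RHS ⇒* ε)
FIRST(C) = { 'e' }
FIRST(C '+') = { 'e' }
ε ∉ FIRST(C '+'), so FOLLOW(L) is not added.
PREDICT(L → C '+') = { 'e' }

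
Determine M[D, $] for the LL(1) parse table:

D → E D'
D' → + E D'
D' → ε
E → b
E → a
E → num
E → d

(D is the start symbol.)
Empty (error entry)

To find M[D, $], we find productions for D where $ is in the predict set (PREDICT(N → α) = (FIRST(α) \ {ε}) ∪ (FOLLOW(N) if α ⇒* ε)).

Relevant sets:
  FIRST(E) = { 'a', 'b', 'd', 'num' }

D → E D': PREDICT = { 'a', 'b', 'd', 'num' }

M[D, $] is empty (no production applies)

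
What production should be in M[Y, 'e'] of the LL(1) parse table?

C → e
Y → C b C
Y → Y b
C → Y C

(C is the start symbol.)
To find M[Y, 'e'], we find productions for Y where 'e' is in the predict set (PREDICT(N → α) = (FIRST(α) \ {ε}) ∪ (FOLLOW(N) if α ⇒* ε)).

Relevant sets:
  FIRST(C) = { 'e' }
  FIRST(Y) = { 'e' }

Y → C b C: PREDICT = { 'e' }
  'e' is in predict set, so this production goes in M[Y, 'e']
Y → Y b: PREDICT = { 'e' }
  'e' is in predict set, so this production goes in M[Y, 'e']

M[Y, 'e'] = Y → C b C, Y → Y b  (a multiply-defined cell — the grammar is not LL(1))

Answer: Y → C b C, Y → Y b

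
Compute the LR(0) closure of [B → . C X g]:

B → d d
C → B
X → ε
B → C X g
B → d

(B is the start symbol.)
To compute CLOSURE, for each item [A → α.Bβ] where B is a non-terminal, add [B → .γ] for all productions B → γ; repeat for the newly added items until nothing changes.

Start with: [B → . C X g]
  [B → . C X g] has the dot before C: add [C → . B]
  [C → . B] has the dot before B: add [B → . d d], [B → . d]
No further items can be added.

CLOSURE = { [B → . C X g], [B → . d d], [B → . d], [C → . B] }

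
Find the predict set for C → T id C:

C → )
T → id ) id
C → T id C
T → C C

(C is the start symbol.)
{ ')', 'id' }

PREDICT(C → T id C) = (FIRST(RHS) \ {ε}) ∪ (FOLLOW(C) if ε ∈ FIRST(RHS), i.e. RHS ⇒* ε)
FIRST(T) = { ')', 'id' }
FIRST(T id C) = { ')', 'id' }
ε ∉ FIRST(T id C), so FOLLOW(C) is not added.
PREDICT(C → T id C) = { ')', 'id' }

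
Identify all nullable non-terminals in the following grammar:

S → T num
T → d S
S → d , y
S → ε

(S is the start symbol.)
ε-productions: S → ε
So S is immediately nullable.
No further non-terminal can be added: every production for the remaining non-terminals contains a terminal or a non-nullable non-terminal.
Nullable = { 'S' }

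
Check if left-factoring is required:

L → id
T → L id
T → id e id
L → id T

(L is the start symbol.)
Yes, L has productions with common prefix 'id'

Left-factoring is needed when two productions for the same non-terminal
share a common prefix on the right-hand side.

Productions for L:
  L → id
  L → id T
Productions for T:
  T → L id
  T → id e id

Found common prefix 'id' in productions for L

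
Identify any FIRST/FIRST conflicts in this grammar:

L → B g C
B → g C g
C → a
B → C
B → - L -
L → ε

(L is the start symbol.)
No FIRST/FIRST conflicts.

A FIRST/FIRST conflict occurs when two productions N → α and N → β for the same non-terminal have FIRST(α) ∩ FIRST(β) ≠ ∅ (with ε ∈ FIRST of a nullable right-hand side, so two nullable alternatives also conflict).

FIRST sets of the non-terminals at (or reachable through a nullable prefix from) the front of some alternative:
  FIRST(B) = { '-', 'a', 'g' }
  FIRST(C) = { 'a' }

Productions for L:
  L → B g C: FIRST = { '-', 'a', 'g' }
  L → ε: FIRST = { ε }
Productions for B:
  B → g C g: FIRST = { 'g' }
  B → C: FIRST = { 'a' }
  B → - L -: FIRST = { '-' }
C has only one production, so no FIRST/FIRST conflict is possible there.

All alternatives of each non-terminal have pairwise disjoint FIRST sets.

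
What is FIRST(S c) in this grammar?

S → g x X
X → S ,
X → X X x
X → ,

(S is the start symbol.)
{ 'g' }

FIRST sets of the non-terminals involved (from the grammar, by fixed-point iteration):
  FIRST(S) = { 'g' }

To compute FIRST(S c), process the symbols left to right:
Symbol S is a non-terminal. Add FIRST(S) \ {ε} = { 'g' }
S is not nullable (ε ∉ FIRST(S)), so stop here.
FIRST(S c) = { 'g' }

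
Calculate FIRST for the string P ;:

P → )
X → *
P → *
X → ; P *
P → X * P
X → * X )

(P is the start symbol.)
{ ')', '*', ';' }

FIRST sets of the non-terminals involved (from the grammar, by fixed-point iteration):
  FIRST(P) = { ')', '*', ';' }

To compute FIRST(P ;), process the symbols left to right:
Symbol P is a non-terminal. Add FIRST(P) \ {ε} = { ')', '*', ';' }
P is not nullable (ε ∉ FIRST(P)), so stop here.
FIRST(P ;) = { ')', '*', ';' }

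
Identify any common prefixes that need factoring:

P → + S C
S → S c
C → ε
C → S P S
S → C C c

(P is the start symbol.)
Left-factoring is needed when two productions for the same non-terminal
share a common prefix on the right-hand side.

Productions for S:
  S → S c
  S → C C c
Productions for C:
  C → ε
  C → S P S

No common prefixes found.

Answer: No, left-factoring is not needed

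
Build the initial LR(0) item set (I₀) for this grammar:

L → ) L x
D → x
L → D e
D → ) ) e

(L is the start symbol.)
First, augment the grammar with L' → L
I₀ = CLOSURE({ [L' → . L] }):
  [L' → . L] has the dot before L: add [L → . ) L x], [L → . D e]
  [L → . D e] has the dot before D: add [D → . x], [D → . ) ) e]
No further items can be added.

I₀ = { [D → . ) ) e], [D → . x], [L → . ) L x], [L → . D e], [L' → . L] }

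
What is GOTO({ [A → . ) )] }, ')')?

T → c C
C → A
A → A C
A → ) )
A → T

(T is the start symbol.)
GOTO(I, ')') = CLOSURE({ [A → αX.β] : [A → α.Xβ] ∈ I, X = ')' })

Items with dot before ')', with the dot advanced:
  [A → . ) )] → [A → ) . )]
Closure adds nothing (no advanced item has the dot before a non-terminal).

GOTO = { [A → ) . )] }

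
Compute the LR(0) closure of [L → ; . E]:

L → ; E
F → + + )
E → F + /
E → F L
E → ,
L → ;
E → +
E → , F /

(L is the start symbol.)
{ [E → . +], [E → . , F /], [E → . ,], [E → . F + /], [E → . F L], [F → . + + )], [L → ; . E] }

To compute CLOSURE, for each item [A → α.Bβ] where B is a non-terminal, add [B → .γ] for all productions B → γ; repeat for the newly added items until nothing changes.

Start with: [L → ; . E]
  [L → ; . E] has the dot before E: add [E → . F + /], [E → . F L], [E → . ,], [E → . +], [E → . , F /]
  [E → . F + /] has the dot before F: add [F → . + + )]
No further items can be added.

CLOSURE = { [E → . +], [E → . , F /], [E → . ,], [E → . F + /], [E → . F L], [F → . + + )], [L → ; . E] }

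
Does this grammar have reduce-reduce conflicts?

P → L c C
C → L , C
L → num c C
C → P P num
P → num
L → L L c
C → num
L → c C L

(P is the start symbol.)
A reduce-reduce conflict occurs when an LR(0) state has two complete items [A → α .] and [B → β .] — both call for a reduction, and with no lookahead the parser cannot choose between them.

Augment with P' → P and build the canonical LR(0) collection (I0 = CLOSURE({[P' → . P]}), then GOTO on every symbol after a dot until no new states appear). It has 21 states:
  I0: { [L → . L L c], [L → . c C L], [L → . num c C], [P → . L c C], [P → . num], [P' → . P] }  — shift
  I1: { [L → . L L c], [L → . c C L], [L → . num c C], [L → L . L c], [P → L . c C] }  — shift
  I2: { [P' → P .] }  — accept
  I3: { [C → . L , C], [C → . P P num], [C → . num], [L → . L L c], [L → . c C L], [L → . num c C], [L → c . C L], [P → . L c C], [P → . num] }  — shift
  I4: { [L → num . c C], [P → num .] }  — shift, reduce
  I5: { [C → . L , C], [C → . P P num], [C → . num], [L → . L L c], [L → . c C L], [L → . num c C], [L → num c . C], [P → . L c C], [P → . num] }  — shift
  I6: { [L → num c C .] }  — reduce
  I7: { [C → L . , C], [L → . L L c], [L → . c C L], [L → . num c C], [L → L . L c], [P → L . c C] }  — shift
  I8: { [C → P . P num], [L → . L L c], [L → . c C L], [L → . num c C], [P → . L c C], [P → . num] }  — shift
  I9: { [C → num .], [L → num . c C], [P → num .] }  — shift, 2 reduces
  I10: { [C → P P . num] }  — shift
  I11: { [C → P P num .] }  — reduce
  I12: { [C → . L , C], [C → . P P num], [C → . num], [C → L , . C], [L → . L L c], [L → . c C L], [L → . num c C], [P → . L c C], [P → . num] }  — shift
  I13: { [L → . L L c], [L → . c C L], [L → . num c C], [L → L . L c], [L → L L . c] }  — shift
  I14: { [C → . L , C], [C → . P P num], [C → . num], [L → . L L c], [L → . c C L], [L → . num c C], [L → c . C L], [P → . L c C], [P → . num], [P → L c . C] }  — shift
  I15: { [L → num . c C] }  — shift
  I16: { [L → . L L c], [L → . c C L], [L → . num c C], [L → c C . L], [P → L c C .] }  — shift, reduce
  I17: { [L → . L L c], [L → . c C L], [L → . num c C], [L → L . L c], [L → c C L .] }  — shift, reduce
  I18: { [C → . L , C], [C → . P P num], [C → . num], [L → . L L c], [L → . c C L], [L → . num c C], [L → L L c .], [L → c . C L], [P → . L c C], [P → . num] }  — shift, reduce
  I19: { [L → . L L c], [L → . c C L], [L → . num c C], [L → c C . L] }  — shift
  I20: { [C → L , C .] }  — reduce

I9 contains complete items [C → num .], [P → num .] — reduce-reduce conflict.

Answer: Yes — I9: [C → num .] vs [P → num .]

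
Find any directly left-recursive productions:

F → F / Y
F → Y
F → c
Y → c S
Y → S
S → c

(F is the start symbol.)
Direct left recursion occurs when N → N α for some non-terminal N (the right-hand side begins with the left-hand side itself).

F → F / Y: LEFT RECURSIVE (starts with F)
F → Y: starts with Y
F → c: starts with c
Y → c S: starts with c
Y → S: starts with S
S → c: starts with c

The grammar has direct left recursion on: F.

Answer: Yes, F is left-recursive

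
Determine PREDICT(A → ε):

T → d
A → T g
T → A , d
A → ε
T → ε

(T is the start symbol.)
{ ',' }

PREDICT(A → ε) = (FIRST(RHS) \ {ε}) ∪ (FOLLOW(A) if ε ∈ FIRST(RHS), i.e. RHS ⇒* ε)
The right-hand side is ε (FIRST(ε) = { ε }), so the predict set is FOLLOW(A) = { ',' }
PREDICT(A → ε) = { ',' }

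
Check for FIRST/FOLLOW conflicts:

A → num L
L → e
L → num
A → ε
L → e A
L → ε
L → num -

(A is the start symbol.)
A FIRST/FOLLOW conflict occurs when a non-terminal N has a nullable alternative N → β (β ⇒* ε) and another alternative N → α with FIRST(α) ∩ FOLLOW(N) ≠ ∅: on such a lookahead the parser cannot decide between expanding α and letting N vanish via β.

Nullable non-terminals: A, L.

A: nullable alternative(s) A → ε; FOLLOW(A) = { $ }
  A → num L: FIRST \ {ε} = { 'num' } — disjoint from FOLLOW(A)
  A → ε: FIRST \ {ε} = { } — this is the only nullable alternative, skip

L: nullable alternative(s) L → ε; FOLLOW(L) = { $ }
  L → e: FIRST \ {ε} = { 'e' } — disjoint from FOLLOW(L)
  L → num: FIRST \ {ε} = { 'num' } — disjoint from FOLLOW(L)
  L → e A: FIRST \ {ε} = { 'e' } — disjoint from FOLLOW(L)
  L → ε: FIRST \ {ε} = { } — this is the only nullable alternative, skip
  L → num -: FIRST \ {ε} = { 'num' } — disjoint from FOLLOW(L)

No FIRST/FOLLOW conflicts found.

Answer: No FIRST/FOLLOW conflicts.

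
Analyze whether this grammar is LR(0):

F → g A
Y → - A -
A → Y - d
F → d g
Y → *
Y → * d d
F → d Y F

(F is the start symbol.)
No. Shift-reduce conflict between [Y → * .] and [Y → * . d d]

A grammar is LR(0) if no state in the canonical LR(0) collection has:
  - both a shift item (dot before a terminal) and a complete item (shift-reduce conflict), or
  - two or more complete items (reduce-reduce conflict; the accept item [F' → F .] counts as a complete item here).

Augment with F' → F and build the canonical LR(0) collection (I0 = CLOSURE({[F' → . F]}), then GOTO on every symbol after a dot until no new states appear). It has 17 states:
  I0: { [F → . d Y F], [F → . d g], [F → . g A], [F' → . F] }  — shift
  I1: { [F' → F .] }  — accept
  I2: { [F → d . Y F], [F → d . g], [Y → . * d d], [Y → . *], [Y → . - A -] }  — shift
  I3: { [A → . Y - d], [F → g . A], [Y → . * d d], [Y → . *], [Y → . - A -] }  — shift
  I4: { [Y → * . d d], [Y → * .] }  — shift, reduce
  I5: { [A → . Y - d], [Y → - . A -], [Y → . * d d], [Y → . *], [Y → . - A -] }  — shift
  I6: { [F → g A .] }  — reduce
  I7: { [A → Y . - d] }  — shift
  I8: { [A → Y - . d] }  — shift
  I9: { [A → Y - d .] }  — reduce
  I10: { [Y → - A . -] }  — shift
  I11: { [Y → - A - .] }  — reduce
  I12: { [Y → * d . d] }  — shift
  I13: { [Y → * d d .] }  — reduce
  I14: { [F → . d Y F], [F → . d g], [F → . g A], [F → d Y . F] }  — shift
  I15: { [F → d g .] }  — reduce
  I16: { [F → d Y F .] }  — reduce

Conflict in state I4:
  Shift-reduce conflict between [Y → * .] and [Y → * . d d]
So the grammar is NOT LR(0).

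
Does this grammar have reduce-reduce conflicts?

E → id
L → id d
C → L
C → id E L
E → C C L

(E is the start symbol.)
A reduce-reduce conflict occurs when an LR(0) state has two complete items [A → α .] and [B → β .] — both call for a reduction, and with no lookahead the parser cannot choose between them.

Augment with E' → E and build the canonical LR(0) collection (I0 = CLOSURE({[E' → . E]}), then GOTO on every symbol after a dot until no new states appear). It has 12 states:
  I0: { [C → . L], [C → . id E L], [E → . C C L], [E → . id], [E' → . E], [L → . id d] }  — shift
  I1: { [C → . L], [C → . id E L], [E → C . C L], [L → . id d] }  — shift
  I2: { [E' → E .] }  — accept
  I3: { [C → L .] }  — reduce
  I4: { [C → . L], [C → . id E L], [C → id . E L], [E → . C C L], [E → . id], [E → id .], [L → . id d], [L → id . d] }  — shift, reduce
  I5: { [C → id E . L], [L → . id d] }  — shift
  I6: { [L → id d .] }  — reduce
  I7: { [C → id E L .] }  — reduce
  I8: { [L → id . d] }  — shift
  I9: { [E → C C . L], [L → . id d] }  — shift
  I10: { [C → . L], [C → . id E L], [C → id . E L], [E → . C C L], [E → . id], [L → . id d], [L → id . d] }  — shift
  I11: { [E → C C L .] }  — reduce

No state contains more than one complete item.

Answer: No reduce-reduce conflicts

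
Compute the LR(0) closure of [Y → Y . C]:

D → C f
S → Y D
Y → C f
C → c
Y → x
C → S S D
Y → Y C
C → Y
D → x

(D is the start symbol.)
Start with: [Y → Y . C]
  [Y → Y . C] has the dot before C: add [C → . c], [C → . S S D], [C → . Y]
  [C → . S S D] has the dot before S: add [S → . Y D]
  [C → . Y] has the dot before Y: add [Y → . C f], [Y → . x], [Y → . Y C]
No further items can be added.

CLOSURE = { [C → . S S D], [C → . Y], [C → . c], [S → . Y D], [Y → . C f], [Y → . Y C], [Y → . x], [Y → Y . C] }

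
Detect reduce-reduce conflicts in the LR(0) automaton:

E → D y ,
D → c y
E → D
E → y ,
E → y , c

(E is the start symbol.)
No reduce-reduce conflicts

Augment with E' → E and build the canonical LR(0) collection (I0 = CLOSURE({[E' → . E]}), then GOTO on every symbol after a dot until no new states appear). It has 10 states:
  I0: { [D → . c y], [E → . D y ,], [E → . D], [E → . y , c], [E → . y ,], [E' → . E] }  — shift
  I1: { [E → D . y ,], [E → D .] }  — shift, reduce
  I2: { [E' → E .] }  — accept
  I3: { [D → c . y] }  — shift
  I4: { [E → y . , c], [E → y . ,] }  — shift
  I5: { [E → y , . c], [E → y , .] }  — shift, reduce
  I6: { [E → y , c .] }  — reduce
  I7: { [D → c y .] }  — reduce
  I8: { [E → D y . ,] }  — shift
  I9: { [E → D y , .] }  — reduce

No state contains more than one complete item.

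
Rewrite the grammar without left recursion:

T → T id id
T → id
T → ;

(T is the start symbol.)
T is directly left-recursive. The standard transformation for
  A → A α₁ | ... | A α_m | β₁ | ... | β_n
is
  A  → β₁ A' | ... | β_n A'
  A' → α₁ A' | ... | α_m A' | ε

T → id becomes T → id T'
T → ; becomes T → ; T'
T → T id id becomes T' → id id T'
Add T' → ε

Resulting grammar:
T → id T'
T → ; T'
T' → id id T'
T' → ε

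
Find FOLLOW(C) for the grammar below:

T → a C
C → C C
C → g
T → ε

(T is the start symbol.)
In T → a C: C is at the end, add FOLLOW(T)
In C → C C: C is followed by C, add FIRST(C) \ {ε} = { 'g' }
In C → C C: C is at the end; this adds FOLLOW(C) to itself — nothing new

The FOLLOW sets referred to above (computed the same way, to a fixed point):
  FOLLOW(T) = { $ }

Taking the union: FOLLOW(C) = { $, 'g' }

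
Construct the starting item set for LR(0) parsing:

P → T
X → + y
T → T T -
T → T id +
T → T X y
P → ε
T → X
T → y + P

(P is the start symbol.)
First, augment the grammar with P' → P
I₀ = CLOSURE({ [P' → . P] }):
  [P' → . P] has the dot before P: add [P → . T], [P → .]
  [P → . T] has the dot before T: add [T → . T T -], [T → . T id +], [T → . T X y], [T → . X], [T → . y + P]
  [T → . X] has the dot before X: add [X → . + y]
No further items can be added.

I₀ = { [P → . T], [P → .], [P' → . P], [T → . T T -], [T → . T X y], [T → . T id +], [T → . X], [T → . y + P], [X → . + y] }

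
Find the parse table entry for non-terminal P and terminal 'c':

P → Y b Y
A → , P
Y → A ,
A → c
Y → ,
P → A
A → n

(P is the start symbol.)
To find M[P, 'c'], we find productions for P where 'c' is in the predict set (PREDICT(N → α) = (FIRST(α) \ {ε}) ∪ (FOLLOW(N) if α ⇒* ε)).

Relevant sets:
  FIRST(Y) = { ',', 'c', 'n' }
  FIRST(A) = { ',', 'c', 'n' }

P → Y b Y: PREDICT = { ',', 'c', 'n' }
  'c' is in predict set, so this production goes in M[P, 'c']
P → A: PREDICT = { ',', 'c', 'n' }
  'c' is in predict set, so this production goes in M[P, 'c']

M[P, 'c'] = P → Y b Y, P → A  (a multiply-defined cell — the grammar is not LL(1))

Answer: P → Y b Y, P → A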